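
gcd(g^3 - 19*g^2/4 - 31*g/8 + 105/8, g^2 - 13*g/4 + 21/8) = g - 3/2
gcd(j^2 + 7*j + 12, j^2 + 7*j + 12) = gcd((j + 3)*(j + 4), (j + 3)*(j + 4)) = j^2 + 7*j + 12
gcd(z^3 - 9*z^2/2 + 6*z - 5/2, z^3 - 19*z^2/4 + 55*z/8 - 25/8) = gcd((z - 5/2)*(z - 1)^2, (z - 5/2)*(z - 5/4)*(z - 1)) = z^2 - 7*z/2 + 5/2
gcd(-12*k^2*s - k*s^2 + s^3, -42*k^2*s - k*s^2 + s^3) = s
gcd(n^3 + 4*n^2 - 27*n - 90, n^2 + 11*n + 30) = n + 6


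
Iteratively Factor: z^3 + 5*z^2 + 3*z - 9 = (z + 3)*(z^2 + 2*z - 3) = (z - 1)*(z + 3)*(z + 3)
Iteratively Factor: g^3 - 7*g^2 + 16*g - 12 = (g - 2)*(g^2 - 5*g + 6) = (g - 3)*(g - 2)*(g - 2)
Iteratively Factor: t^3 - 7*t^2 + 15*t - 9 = (t - 1)*(t^2 - 6*t + 9) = (t - 3)*(t - 1)*(t - 3)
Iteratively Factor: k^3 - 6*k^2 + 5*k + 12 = (k + 1)*(k^2 - 7*k + 12) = (k - 3)*(k + 1)*(k - 4)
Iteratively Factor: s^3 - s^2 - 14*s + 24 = (s - 3)*(s^2 + 2*s - 8) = (s - 3)*(s + 4)*(s - 2)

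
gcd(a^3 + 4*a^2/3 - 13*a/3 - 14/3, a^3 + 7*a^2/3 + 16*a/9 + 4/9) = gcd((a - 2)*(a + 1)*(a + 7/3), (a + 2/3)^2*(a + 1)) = a + 1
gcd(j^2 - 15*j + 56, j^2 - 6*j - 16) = j - 8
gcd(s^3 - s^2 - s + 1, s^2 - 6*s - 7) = s + 1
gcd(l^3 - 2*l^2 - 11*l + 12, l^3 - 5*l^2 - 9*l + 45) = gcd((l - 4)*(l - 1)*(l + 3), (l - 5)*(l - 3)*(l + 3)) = l + 3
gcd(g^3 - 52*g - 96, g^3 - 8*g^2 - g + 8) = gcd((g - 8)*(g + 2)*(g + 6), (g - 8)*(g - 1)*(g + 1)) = g - 8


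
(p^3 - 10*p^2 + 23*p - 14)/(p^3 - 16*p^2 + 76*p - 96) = (p^2 - 8*p + 7)/(p^2 - 14*p + 48)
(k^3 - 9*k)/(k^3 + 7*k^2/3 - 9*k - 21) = 3*k/(3*k + 7)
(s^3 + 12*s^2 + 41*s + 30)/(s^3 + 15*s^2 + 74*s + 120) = (s + 1)/(s + 4)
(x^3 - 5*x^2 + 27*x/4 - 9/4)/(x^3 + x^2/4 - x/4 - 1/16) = 4*(2*x^2 - 9*x + 9)/(8*x^2 + 6*x + 1)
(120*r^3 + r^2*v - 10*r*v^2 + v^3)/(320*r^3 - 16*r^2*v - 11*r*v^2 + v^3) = (15*r^2 + 2*r*v - v^2)/(40*r^2 + 3*r*v - v^2)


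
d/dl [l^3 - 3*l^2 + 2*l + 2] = 3*l^2 - 6*l + 2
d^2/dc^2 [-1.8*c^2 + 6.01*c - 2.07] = -3.60000000000000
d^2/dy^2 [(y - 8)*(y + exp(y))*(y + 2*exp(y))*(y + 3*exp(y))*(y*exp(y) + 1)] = y^5*exp(y) + 24*y^4*exp(2*y) + 2*y^4*exp(y) + 99*y^3*exp(3*y) - 96*y^3*exp(2*y) - 38*y^3*exp(y) + 96*y^2*exp(4*y) - 594*y^2*exp(3*y) - 460*y^2*exp(2*y) - 108*y^2*exp(y) + 12*y^2 - 672*y*exp(4*y) - 936*y*exp(3*y) - 552*y*exp(2*y) - 156*y*exp(y) - 48*y - 372*exp(4*y) - 572*exp(3*y) - 330*exp(2*y) - 96*exp(y)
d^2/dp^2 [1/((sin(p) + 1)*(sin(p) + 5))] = (sin(p) + sin(3*p) + 7*cos(2*p) + 55)/((sin(p) + 1)^2*(sin(p) + 5)^3)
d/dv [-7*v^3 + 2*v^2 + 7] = v*(4 - 21*v)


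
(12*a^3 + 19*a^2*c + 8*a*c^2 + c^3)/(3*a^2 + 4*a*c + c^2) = 4*a + c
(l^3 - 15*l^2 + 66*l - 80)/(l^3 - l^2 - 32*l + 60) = (l - 8)/(l + 6)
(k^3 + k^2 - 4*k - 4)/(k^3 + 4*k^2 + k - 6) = (k^2 - k - 2)/(k^2 + 2*k - 3)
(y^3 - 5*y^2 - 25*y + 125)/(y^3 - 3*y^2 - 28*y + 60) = (y^2 - 10*y + 25)/(y^2 - 8*y + 12)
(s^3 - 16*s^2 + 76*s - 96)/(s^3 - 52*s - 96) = (s^2 - 8*s + 12)/(s^2 + 8*s + 12)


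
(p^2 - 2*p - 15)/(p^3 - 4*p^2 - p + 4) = (p^2 - 2*p - 15)/(p^3 - 4*p^2 - p + 4)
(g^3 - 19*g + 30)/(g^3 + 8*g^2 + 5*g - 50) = (g - 3)/(g + 5)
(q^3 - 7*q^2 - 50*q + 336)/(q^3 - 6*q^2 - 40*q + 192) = (q^2 + q - 42)/(q^2 + 2*q - 24)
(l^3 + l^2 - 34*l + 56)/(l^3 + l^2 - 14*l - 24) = (l^2 + 5*l - 14)/(l^2 + 5*l + 6)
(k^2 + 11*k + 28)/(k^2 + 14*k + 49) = (k + 4)/(k + 7)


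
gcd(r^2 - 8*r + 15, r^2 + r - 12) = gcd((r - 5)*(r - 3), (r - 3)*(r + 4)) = r - 3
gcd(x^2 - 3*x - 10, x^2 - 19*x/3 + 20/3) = x - 5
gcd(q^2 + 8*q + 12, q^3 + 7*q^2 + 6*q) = q + 6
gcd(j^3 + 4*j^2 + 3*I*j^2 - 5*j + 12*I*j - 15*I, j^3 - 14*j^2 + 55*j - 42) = j - 1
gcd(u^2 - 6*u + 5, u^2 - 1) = u - 1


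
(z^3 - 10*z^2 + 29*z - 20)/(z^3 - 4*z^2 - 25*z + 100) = (z - 1)/(z + 5)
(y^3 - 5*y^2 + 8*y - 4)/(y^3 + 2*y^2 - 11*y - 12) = (y^3 - 5*y^2 + 8*y - 4)/(y^3 + 2*y^2 - 11*y - 12)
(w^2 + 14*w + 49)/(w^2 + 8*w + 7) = (w + 7)/(w + 1)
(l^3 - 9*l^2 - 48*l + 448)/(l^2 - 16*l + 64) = l + 7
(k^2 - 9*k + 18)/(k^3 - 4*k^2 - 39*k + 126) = (k - 6)/(k^2 - k - 42)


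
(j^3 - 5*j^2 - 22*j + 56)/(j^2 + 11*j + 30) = (j^3 - 5*j^2 - 22*j + 56)/(j^2 + 11*j + 30)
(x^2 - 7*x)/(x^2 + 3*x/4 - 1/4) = 4*x*(x - 7)/(4*x^2 + 3*x - 1)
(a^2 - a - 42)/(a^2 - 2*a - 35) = (a + 6)/(a + 5)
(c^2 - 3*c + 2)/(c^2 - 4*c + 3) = (c - 2)/(c - 3)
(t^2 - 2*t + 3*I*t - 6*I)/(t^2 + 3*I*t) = (t - 2)/t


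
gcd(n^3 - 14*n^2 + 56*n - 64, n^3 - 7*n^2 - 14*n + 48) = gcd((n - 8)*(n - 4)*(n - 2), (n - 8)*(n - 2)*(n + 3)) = n^2 - 10*n + 16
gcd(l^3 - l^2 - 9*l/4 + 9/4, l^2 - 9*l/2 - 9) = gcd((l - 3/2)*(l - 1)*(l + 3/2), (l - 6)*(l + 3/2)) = l + 3/2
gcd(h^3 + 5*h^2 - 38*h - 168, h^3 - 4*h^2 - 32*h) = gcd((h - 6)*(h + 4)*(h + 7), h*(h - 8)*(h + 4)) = h + 4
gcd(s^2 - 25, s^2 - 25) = s^2 - 25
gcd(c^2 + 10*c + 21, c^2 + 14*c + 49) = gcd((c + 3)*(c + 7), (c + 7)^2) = c + 7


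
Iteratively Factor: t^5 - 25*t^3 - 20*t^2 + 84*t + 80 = (t - 2)*(t^4 + 2*t^3 - 21*t^2 - 62*t - 40) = (t - 2)*(t + 4)*(t^3 - 2*t^2 - 13*t - 10) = (t - 5)*(t - 2)*(t + 4)*(t^2 + 3*t + 2) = (t - 5)*(t - 2)*(t + 2)*(t + 4)*(t + 1)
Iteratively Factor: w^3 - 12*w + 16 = (w + 4)*(w^2 - 4*w + 4) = (w - 2)*(w + 4)*(w - 2)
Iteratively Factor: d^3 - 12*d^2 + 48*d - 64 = (d - 4)*(d^2 - 8*d + 16) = (d - 4)^2*(d - 4)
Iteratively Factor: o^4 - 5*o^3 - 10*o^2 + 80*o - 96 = (o - 3)*(o^3 - 2*o^2 - 16*o + 32) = (o - 4)*(o - 3)*(o^2 + 2*o - 8) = (o - 4)*(o - 3)*(o + 4)*(o - 2)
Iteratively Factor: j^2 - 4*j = (j)*(j - 4)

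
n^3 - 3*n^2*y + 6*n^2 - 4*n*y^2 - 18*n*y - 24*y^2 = (n + 6)*(n - 4*y)*(n + y)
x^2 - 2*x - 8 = (x - 4)*(x + 2)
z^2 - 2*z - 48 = (z - 8)*(z + 6)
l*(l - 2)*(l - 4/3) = l^3 - 10*l^2/3 + 8*l/3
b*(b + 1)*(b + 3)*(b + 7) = b^4 + 11*b^3 + 31*b^2 + 21*b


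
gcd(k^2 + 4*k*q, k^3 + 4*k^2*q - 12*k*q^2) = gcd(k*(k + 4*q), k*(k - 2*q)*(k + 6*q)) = k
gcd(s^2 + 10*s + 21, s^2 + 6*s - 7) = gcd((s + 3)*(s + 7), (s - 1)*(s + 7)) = s + 7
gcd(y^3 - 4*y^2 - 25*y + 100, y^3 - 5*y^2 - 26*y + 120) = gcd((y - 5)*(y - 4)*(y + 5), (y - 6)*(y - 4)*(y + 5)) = y^2 + y - 20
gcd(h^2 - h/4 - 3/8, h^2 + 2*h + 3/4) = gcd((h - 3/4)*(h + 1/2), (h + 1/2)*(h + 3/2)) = h + 1/2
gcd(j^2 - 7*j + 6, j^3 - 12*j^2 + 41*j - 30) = j^2 - 7*j + 6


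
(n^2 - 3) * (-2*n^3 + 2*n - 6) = -2*n^5 + 8*n^3 - 6*n^2 - 6*n + 18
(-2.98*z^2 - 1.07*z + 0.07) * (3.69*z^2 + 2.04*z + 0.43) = -10.9962*z^4 - 10.0275*z^3 - 3.2059*z^2 - 0.3173*z + 0.0301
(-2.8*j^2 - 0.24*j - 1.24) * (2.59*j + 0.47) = -7.252*j^3 - 1.9376*j^2 - 3.3244*j - 0.5828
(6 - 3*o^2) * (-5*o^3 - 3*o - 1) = 15*o^5 - 21*o^3 + 3*o^2 - 18*o - 6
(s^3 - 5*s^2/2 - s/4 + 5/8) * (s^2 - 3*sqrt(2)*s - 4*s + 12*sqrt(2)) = s^5 - 13*s^4/2 - 3*sqrt(2)*s^4 + 39*s^3/4 + 39*sqrt(2)*s^3/2 - 117*sqrt(2)*s^2/4 + 13*s^2/8 - 39*sqrt(2)*s/8 - 5*s/2 + 15*sqrt(2)/2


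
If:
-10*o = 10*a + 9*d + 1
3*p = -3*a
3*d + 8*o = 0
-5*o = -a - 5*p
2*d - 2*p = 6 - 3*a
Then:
No Solution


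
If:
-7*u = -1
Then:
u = 1/7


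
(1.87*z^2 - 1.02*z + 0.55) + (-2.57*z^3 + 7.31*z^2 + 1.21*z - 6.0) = -2.57*z^3 + 9.18*z^2 + 0.19*z - 5.45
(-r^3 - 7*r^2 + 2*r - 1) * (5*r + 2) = -5*r^4 - 37*r^3 - 4*r^2 - r - 2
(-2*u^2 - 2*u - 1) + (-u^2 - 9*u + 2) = -3*u^2 - 11*u + 1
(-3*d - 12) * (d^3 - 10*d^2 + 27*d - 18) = -3*d^4 + 18*d^3 + 39*d^2 - 270*d + 216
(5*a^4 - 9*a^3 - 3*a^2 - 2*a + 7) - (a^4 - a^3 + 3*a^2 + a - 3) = 4*a^4 - 8*a^3 - 6*a^2 - 3*a + 10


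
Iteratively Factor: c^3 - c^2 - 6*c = (c - 3)*(c^2 + 2*c) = (c - 3)*(c + 2)*(c)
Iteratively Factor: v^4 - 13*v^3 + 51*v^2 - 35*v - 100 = (v - 5)*(v^3 - 8*v^2 + 11*v + 20) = (v - 5)*(v + 1)*(v^2 - 9*v + 20) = (v - 5)^2*(v + 1)*(v - 4)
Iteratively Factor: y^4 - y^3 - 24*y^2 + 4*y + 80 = (y - 5)*(y^3 + 4*y^2 - 4*y - 16) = (y - 5)*(y - 2)*(y^2 + 6*y + 8) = (y - 5)*(y - 2)*(y + 4)*(y + 2)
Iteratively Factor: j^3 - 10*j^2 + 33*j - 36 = (j - 4)*(j^2 - 6*j + 9) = (j - 4)*(j - 3)*(j - 3)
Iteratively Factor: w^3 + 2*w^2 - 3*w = (w + 3)*(w^2 - w) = (w - 1)*(w + 3)*(w)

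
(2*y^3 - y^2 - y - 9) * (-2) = -4*y^3 + 2*y^2 + 2*y + 18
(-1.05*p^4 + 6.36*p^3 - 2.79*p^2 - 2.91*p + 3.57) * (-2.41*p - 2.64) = 2.5305*p^5 - 12.5556*p^4 - 10.0665*p^3 + 14.3787*p^2 - 0.9213*p - 9.4248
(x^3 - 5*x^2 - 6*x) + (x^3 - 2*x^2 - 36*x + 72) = 2*x^3 - 7*x^2 - 42*x + 72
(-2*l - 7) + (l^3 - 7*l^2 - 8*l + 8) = l^3 - 7*l^2 - 10*l + 1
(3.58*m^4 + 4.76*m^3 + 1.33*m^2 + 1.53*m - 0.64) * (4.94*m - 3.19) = 17.6852*m^5 + 12.0942*m^4 - 8.6142*m^3 + 3.3155*m^2 - 8.0423*m + 2.0416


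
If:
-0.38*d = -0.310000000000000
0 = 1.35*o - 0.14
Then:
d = 0.82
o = 0.10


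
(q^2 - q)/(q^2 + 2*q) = (q - 1)/(q + 2)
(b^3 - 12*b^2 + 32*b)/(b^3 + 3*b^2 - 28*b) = (b - 8)/(b + 7)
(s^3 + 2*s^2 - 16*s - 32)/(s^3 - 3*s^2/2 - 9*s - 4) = 2*(s + 4)/(2*s + 1)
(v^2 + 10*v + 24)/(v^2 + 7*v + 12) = (v + 6)/(v + 3)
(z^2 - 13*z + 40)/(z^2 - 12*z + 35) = (z - 8)/(z - 7)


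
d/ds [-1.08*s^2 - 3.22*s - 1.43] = -2.16*s - 3.22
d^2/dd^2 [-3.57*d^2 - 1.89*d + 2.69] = -7.14000000000000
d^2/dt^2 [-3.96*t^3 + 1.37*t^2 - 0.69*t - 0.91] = 2.74 - 23.76*t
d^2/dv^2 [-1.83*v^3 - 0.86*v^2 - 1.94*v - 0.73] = -10.98*v - 1.72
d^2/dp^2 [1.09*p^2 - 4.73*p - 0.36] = 2.18000000000000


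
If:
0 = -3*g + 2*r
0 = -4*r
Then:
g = 0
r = 0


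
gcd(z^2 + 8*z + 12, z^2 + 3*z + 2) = z + 2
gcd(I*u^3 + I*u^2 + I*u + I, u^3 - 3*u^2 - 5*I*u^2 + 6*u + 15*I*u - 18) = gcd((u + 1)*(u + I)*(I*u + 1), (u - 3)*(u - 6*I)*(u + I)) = u + I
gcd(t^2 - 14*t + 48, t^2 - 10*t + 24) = t - 6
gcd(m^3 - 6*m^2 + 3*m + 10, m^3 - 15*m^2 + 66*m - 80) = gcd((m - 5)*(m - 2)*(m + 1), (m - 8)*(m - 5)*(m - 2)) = m^2 - 7*m + 10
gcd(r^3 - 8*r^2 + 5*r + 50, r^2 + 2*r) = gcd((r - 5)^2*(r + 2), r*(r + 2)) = r + 2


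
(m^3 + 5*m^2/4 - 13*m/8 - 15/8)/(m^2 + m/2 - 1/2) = (8*m^2 + 2*m - 15)/(4*(2*m - 1))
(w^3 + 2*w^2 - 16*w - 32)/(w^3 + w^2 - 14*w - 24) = (w + 4)/(w + 3)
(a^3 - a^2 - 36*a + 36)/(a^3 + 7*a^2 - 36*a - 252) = (a - 1)/(a + 7)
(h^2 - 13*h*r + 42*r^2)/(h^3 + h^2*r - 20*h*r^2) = (h^2 - 13*h*r + 42*r^2)/(h*(h^2 + h*r - 20*r^2))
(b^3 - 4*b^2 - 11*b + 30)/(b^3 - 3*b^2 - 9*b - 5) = (b^2 + b - 6)/(b^2 + 2*b + 1)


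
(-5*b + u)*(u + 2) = -5*b*u - 10*b + u^2 + 2*u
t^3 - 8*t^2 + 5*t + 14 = (t - 7)*(t - 2)*(t + 1)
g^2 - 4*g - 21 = (g - 7)*(g + 3)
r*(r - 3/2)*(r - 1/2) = r^3 - 2*r^2 + 3*r/4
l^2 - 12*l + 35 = (l - 7)*(l - 5)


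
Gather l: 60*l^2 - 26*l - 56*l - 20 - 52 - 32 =60*l^2 - 82*l - 104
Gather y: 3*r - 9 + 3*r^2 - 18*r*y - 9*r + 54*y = 3*r^2 - 6*r + y*(54 - 18*r) - 9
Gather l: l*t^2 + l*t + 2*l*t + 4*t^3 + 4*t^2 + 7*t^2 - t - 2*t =l*(t^2 + 3*t) + 4*t^3 + 11*t^2 - 3*t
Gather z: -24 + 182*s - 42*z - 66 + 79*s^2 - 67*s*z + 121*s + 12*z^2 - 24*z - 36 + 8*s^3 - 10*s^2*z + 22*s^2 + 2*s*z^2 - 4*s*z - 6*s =8*s^3 + 101*s^2 + 297*s + z^2*(2*s + 12) + z*(-10*s^2 - 71*s - 66) - 126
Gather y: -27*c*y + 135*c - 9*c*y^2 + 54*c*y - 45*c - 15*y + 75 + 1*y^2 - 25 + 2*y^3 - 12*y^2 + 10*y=90*c + 2*y^3 + y^2*(-9*c - 11) + y*(27*c - 5) + 50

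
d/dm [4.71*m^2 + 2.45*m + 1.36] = 9.42*m + 2.45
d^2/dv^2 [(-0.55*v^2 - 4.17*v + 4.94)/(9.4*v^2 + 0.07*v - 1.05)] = (5.6843418860808e-14*v^4 - 736.1986*v^3 + 2586.4194*v^2 - 227.44428*v + 95.738272)/(830.584*v^6 + 18.5556*v^5 - 278.19582*v^4 - 4.145057*v^3 + 31.075065*v^2 + 0.231525*v - 1.157625)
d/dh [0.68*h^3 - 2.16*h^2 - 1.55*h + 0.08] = 2.04*h^2 - 4.32*h - 1.55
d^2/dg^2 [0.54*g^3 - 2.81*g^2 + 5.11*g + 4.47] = 3.24*g - 5.62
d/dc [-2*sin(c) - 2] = -2*cos(c)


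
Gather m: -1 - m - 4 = -m - 5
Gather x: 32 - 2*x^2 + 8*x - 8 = -2*x^2 + 8*x + 24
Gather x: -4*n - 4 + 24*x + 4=-4*n + 24*x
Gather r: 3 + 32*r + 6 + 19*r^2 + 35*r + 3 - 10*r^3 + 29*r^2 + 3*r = -10*r^3 + 48*r^2 + 70*r + 12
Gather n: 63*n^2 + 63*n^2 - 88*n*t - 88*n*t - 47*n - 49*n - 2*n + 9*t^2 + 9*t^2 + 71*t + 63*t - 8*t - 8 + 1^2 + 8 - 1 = 126*n^2 + n*(-176*t - 98) + 18*t^2 + 126*t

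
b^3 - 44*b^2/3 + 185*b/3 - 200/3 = (b - 8)*(b - 5)*(b - 5/3)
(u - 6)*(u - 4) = u^2 - 10*u + 24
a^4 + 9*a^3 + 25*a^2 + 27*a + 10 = (a + 1)^2*(a + 2)*(a + 5)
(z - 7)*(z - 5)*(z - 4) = z^3 - 16*z^2 + 83*z - 140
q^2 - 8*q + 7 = (q - 7)*(q - 1)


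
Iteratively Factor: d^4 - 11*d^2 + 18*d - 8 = (d - 1)*(d^3 + d^2 - 10*d + 8) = (d - 1)^2*(d^2 + 2*d - 8) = (d - 1)^2*(d + 4)*(d - 2)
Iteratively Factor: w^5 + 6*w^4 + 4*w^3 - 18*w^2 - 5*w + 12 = (w + 3)*(w^4 + 3*w^3 - 5*w^2 - 3*w + 4) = (w + 3)*(w + 4)*(w^3 - w^2 - w + 1) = (w + 1)*(w + 3)*(w + 4)*(w^2 - 2*w + 1) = (w - 1)*(w + 1)*(w + 3)*(w + 4)*(w - 1)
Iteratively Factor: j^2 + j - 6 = (j - 2)*(j + 3)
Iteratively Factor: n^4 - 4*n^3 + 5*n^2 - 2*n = (n)*(n^3 - 4*n^2 + 5*n - 2) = n*(n - 2)*(n^2 - 2*n + 1) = n*(n - 2)*(n - 1)*(n - 1)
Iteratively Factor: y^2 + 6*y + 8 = (y + 2)*(y + 4)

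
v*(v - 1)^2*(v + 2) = v^4 - 3*v^2 + 2*v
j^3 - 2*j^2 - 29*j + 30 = (j - 6)*(j - 1)*(j + 5)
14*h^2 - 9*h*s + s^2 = (-7*h + s)*(-2*h + s)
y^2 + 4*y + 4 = (y + 2)^2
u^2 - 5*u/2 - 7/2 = (u - 7/2)*(u + 1)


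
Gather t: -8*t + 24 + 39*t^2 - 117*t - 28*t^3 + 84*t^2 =-28*t^3 + 123*t^2 - 125*t + 24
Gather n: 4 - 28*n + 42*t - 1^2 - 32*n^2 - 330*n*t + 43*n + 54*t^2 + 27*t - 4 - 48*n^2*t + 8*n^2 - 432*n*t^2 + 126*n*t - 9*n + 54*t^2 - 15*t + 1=n^2*(-48*t - 24) + n*(-432*t^2 - 204*t + 6) + 108*t^2 + 54*t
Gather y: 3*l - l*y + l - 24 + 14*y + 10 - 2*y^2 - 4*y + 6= 4*l - 2*y^2 + y*(10 - l) - 8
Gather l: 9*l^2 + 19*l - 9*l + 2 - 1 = 9*l^2 + 10*l + 1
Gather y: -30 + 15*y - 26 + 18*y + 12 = 33*y - 44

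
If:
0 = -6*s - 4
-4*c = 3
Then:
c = -3/4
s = -2/3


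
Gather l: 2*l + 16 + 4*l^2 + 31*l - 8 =4*l^2 + 33*l + 8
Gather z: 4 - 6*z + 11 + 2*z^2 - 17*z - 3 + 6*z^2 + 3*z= 8*z^2 - 20*z + 12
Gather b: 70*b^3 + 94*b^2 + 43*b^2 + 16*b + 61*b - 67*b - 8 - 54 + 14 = 70*b^3 + 137*b^2 + 10*b - 48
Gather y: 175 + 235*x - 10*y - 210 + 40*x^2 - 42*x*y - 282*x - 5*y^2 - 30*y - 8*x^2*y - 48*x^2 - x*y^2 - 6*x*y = -8*x^2 - 47*x + y^2*(-x - 5) + y*(-8*x^2 - 48*x - 40) - 35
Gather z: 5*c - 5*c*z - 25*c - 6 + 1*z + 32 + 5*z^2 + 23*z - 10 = -20*c + 5*z^2 + z*(24 - 5*c) + 16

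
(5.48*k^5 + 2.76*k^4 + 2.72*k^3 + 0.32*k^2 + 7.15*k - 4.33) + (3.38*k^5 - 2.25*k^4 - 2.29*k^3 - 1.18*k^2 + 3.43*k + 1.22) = 8.86*k^5 + 0.51*k^4 + 0.43*k^3 - 0.86*k^2 + 10.58*k - 3.11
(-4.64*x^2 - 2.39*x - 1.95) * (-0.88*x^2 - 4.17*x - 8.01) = 4.0832*x^4 + 21.452*x^3 + 48.8487*x^2 + 27.2754*x + 15.6195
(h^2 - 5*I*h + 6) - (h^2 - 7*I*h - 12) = 2*I*h + 18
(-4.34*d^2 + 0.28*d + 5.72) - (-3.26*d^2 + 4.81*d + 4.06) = -1.08*d^2 - 4.53*d + 1.66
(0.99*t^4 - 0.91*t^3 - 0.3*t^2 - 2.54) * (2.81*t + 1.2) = 2.7819*t^5 - 1.3691*t^4 - 1.935*t^3 - 0.36*t^2 - 7.1374*t - 3.048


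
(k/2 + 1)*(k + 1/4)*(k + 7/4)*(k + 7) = k^4/2 + 11*k^3/2 + 519*k^2/32 + 511*k/32 + 49/16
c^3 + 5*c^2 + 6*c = c*(c + 2)*(c + 3)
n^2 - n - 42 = (n - 7)*(n + 6)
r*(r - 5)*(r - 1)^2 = r^4 - 7*r^3 + 11*r^2 - 5*r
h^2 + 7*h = h*(h + 7)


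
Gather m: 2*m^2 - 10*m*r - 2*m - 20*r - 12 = 2*m^2 + m*(-10*r - 2) - 20*r - 12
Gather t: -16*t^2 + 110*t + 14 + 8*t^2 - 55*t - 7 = -8*t^2 + 55*t + 7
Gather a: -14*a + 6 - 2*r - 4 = -14*a - 2*r + 2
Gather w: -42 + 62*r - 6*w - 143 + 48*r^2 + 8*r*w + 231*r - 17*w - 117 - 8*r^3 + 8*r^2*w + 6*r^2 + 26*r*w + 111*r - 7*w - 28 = -8*r^3 + 54*r^2 + 404*r + w*(8*r^2 + 34*r - 30) - 330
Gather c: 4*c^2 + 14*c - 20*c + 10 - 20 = 4*c^2 - 6*c - 10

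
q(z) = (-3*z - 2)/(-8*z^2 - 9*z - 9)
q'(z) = (-3*z - 2)*(16*z + 9)/(-8*z^2 - 9*z - 9)^2 - 3/(-8*z^2 - 9*z - 9)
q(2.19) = 0.13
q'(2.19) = -0.04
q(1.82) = 0.14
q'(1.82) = -0.05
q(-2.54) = -0.15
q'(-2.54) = -0.05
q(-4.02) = -0.10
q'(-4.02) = -0.02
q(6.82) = 0.05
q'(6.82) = -0.01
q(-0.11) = 0.21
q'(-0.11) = 0.19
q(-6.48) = -0.06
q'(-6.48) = -0.01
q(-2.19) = -0.17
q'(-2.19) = -0.05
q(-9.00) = -0.04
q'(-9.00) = 0.00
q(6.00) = 0.06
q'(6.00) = -0.00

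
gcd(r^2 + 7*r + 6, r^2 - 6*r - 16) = 1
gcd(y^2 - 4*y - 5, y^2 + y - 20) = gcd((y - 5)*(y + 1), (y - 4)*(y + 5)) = 1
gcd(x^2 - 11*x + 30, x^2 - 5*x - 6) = x - 6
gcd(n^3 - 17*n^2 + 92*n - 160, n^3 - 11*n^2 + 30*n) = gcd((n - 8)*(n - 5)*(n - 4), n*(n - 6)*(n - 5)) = n - 5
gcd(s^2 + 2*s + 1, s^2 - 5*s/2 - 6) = 1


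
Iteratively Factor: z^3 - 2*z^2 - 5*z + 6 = (z + 2)*(z^2 - 4*z + 3) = (z - 3)*(z + 2)*(z - 1)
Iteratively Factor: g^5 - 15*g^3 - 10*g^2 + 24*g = (g - 4)*(g^4 + 4*g^3 + g^2 - 6*g) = (g - 4)*(g + 2)*(g^3 + 2*g^2 - 3*g) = (g - 4)*(g + 2)*(g + 3)*(g^2 - g) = (g - 4)*(g - 1)*(g + 2)*(g + 3)*(g)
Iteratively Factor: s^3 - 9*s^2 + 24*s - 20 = (s - 2)*(s^2 - 7*s + 10) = (s - 2)^2*(s - 5)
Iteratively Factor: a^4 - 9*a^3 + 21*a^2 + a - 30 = (a + 1)*(a^3 - 10*a^2 + 31*a - 30) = (a - 3)*(a + 1)*(a^2 - 7*a + 10) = (a - 5)*(a - 3)*(a + 1)*(a - 2)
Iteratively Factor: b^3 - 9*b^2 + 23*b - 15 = (b - 1)*(b^2 - 8*b + 15) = (b - 3)*(b - 1)*(b - 5)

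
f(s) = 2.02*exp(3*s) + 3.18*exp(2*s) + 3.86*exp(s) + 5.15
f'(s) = 6.06*exp(3*s) + 6.36*exp(2*s) + 3.86*exp(s)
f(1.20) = 126.95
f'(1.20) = 304.71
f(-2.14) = 5.65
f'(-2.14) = 0.55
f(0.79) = 50.70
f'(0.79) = 104.21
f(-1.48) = 6.22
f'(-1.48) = 1.28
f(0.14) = 16.87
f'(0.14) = 22.08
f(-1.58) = 6.10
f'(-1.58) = 1.12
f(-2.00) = 5.74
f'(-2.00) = 0.65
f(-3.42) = 5.28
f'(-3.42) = 0.13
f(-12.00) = 5.15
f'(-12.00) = 0.00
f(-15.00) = 5.15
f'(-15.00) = 0.00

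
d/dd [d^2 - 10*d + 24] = 2*d - 10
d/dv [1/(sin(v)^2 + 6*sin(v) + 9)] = -2*cos(v)/(sin(v) + 3)^3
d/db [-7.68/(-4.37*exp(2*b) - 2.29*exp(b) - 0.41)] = (-67.1232*exp(b) - 17.5872)*exp(b)/(4.37*exp(2*b) + 2.29*exp(b) + 0.41)^2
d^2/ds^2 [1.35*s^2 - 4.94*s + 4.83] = 2.70000000000000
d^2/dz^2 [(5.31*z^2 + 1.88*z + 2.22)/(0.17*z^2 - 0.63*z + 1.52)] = (2.22044604925031e-16*z^4 + 1.246066*z^3 - 7.847676*z^2 - 4.341324*z + 28.751964)/(0.004913*z^6 - 0.054621*z^5 + 0.334203*z^4 - 1.226799*z^3 + 2.988168*z^2 - 4.366656*z + 3.511808)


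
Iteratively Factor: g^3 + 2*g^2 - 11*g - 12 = (g + 4)*(g^2 - 2*g - 3) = (g - 3)*(g + 4)*(g + 1)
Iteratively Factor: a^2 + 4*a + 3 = (a + 1)*(a + 3)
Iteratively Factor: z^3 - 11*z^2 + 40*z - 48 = (z - 3)*(z^2 - 8*z + 16) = (z - 4)*(z - 3)*(z - 4)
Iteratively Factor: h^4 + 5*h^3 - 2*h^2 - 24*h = (h - 2)*(h^3 + 7*h^2 + 12*h) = (h - 2)*(h + 3)*(h^2 + 4*h) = h*(h - 2)*(h + 3)*(h + 4)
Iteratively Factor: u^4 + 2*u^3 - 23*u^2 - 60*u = (u)*(u^3 + 2*u^2 - 23*u - 60) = u*(u + 4)*(u^2 - 2*u - 15) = u*(u - 5)*(u + 4)*(u + 3)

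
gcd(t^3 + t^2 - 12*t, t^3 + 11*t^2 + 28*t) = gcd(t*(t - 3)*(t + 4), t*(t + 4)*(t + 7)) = t^2 + 4*t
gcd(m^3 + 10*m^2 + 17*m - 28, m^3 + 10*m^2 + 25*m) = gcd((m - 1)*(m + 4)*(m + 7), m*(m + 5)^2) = 1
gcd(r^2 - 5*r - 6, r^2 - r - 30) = r - 6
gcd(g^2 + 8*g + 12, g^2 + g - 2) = g + 2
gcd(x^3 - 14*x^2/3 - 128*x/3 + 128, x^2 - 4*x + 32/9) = x - 8/3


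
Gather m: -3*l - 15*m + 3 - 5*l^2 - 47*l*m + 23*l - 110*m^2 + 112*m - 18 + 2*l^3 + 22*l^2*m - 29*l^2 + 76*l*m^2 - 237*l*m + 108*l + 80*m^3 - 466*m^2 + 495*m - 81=2*l^3 - 34*l^2 + 128*l + 80*m^3 + m^2*(76*l - 576) + m*(22*l^2 - 284*l + 592) - 96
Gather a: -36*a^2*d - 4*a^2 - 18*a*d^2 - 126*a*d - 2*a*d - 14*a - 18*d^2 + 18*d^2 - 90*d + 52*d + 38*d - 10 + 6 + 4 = a^2*(-36*d - 4) + a*(-18*d^2 - 128*d - 14)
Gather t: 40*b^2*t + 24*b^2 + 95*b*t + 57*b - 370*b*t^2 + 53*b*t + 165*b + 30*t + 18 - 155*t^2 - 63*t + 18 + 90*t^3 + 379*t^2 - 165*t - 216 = 24*b^2 + 222*b + 90*t^3 + t^2*(224 - 370*b) + t*(40*b^2 + 148*b - 198) - 180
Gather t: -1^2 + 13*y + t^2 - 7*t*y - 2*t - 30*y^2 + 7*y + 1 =t^2 + t*(-7*y - 2) - 30*y^2 + 20*y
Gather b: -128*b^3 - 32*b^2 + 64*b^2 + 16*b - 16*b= -128*b^3 + 32*b^2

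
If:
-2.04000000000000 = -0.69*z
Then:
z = 2.96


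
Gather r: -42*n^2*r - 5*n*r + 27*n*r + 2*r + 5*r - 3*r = r*(-42*n^2 + 22*n + 4)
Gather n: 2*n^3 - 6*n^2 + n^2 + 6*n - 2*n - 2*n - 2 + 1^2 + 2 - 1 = 2*n^3 - 5*n^2 + 2*n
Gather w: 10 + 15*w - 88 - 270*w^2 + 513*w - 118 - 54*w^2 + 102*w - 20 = -324*w^2 + 630*w - 216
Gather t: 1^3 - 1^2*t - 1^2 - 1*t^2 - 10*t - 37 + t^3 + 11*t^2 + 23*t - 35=t^3 + 10*t^2 + 12*t - 72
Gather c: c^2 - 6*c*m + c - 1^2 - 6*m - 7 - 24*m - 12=c^2 + c*(1 - 6*m) - 30*m - 20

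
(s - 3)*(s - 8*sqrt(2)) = s^2 - 8*sqrt(2)*s - 3*s + 24*sqrt(2)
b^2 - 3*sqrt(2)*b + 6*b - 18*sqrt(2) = (b + 6)*(b - 3*sqrt(2))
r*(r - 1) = r^2 - r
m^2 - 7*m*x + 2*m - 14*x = (m + 2)*(m - 7*x)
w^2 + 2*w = w*(w + 2)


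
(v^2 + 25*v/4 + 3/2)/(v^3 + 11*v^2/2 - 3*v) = (4*v + 1)/(2*v*(2*v - 1))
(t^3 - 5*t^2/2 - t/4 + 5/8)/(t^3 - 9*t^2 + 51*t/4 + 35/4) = (t - 1/2)/(t - 7)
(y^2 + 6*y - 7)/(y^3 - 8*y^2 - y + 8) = (y + 7)/(y^2 - 7*y - 8)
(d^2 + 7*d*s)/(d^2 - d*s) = (d + 7*s)/(d - s)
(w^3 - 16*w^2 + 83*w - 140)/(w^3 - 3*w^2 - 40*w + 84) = (w^2 - 9*w + 20)/(w^2 + 4*w - 12)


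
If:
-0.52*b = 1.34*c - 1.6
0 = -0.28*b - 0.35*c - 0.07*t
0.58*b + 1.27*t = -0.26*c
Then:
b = -3.40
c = 2.51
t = 1.04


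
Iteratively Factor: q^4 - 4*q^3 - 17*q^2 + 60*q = (q - 3)*(q^3 - q^2 - 20*q) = q*(q - 3)*(q^2 - q - 20) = q*(q - 5)*(q - 3)*(q + 4)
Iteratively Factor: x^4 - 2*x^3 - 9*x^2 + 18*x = (x - 3)*(x^3 + x^2 - 6*x) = x*(x - 3)*(x^2 + x - 6) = x*(x - 3)*(x - 2)*(x + 3)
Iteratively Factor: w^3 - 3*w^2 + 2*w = (w - 2)*(w^2 - w) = w*(w - 2)*(w - 1)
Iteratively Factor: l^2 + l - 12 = (l - 3)*(l + 4)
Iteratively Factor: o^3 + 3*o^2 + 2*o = (o + 2)*(o^2 + o) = o*(o + 2)*(o + 1)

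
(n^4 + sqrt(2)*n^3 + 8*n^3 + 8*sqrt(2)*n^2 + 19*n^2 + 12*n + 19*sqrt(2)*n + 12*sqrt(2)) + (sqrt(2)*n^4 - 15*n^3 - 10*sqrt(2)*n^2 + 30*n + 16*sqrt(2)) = n^4 + sqrt(2)*n^4 - 7*n^3 + sqrt(2)*n^3 - 2*sqrt(2)*n^2 + 19*n^2 + 19*sqrt(2)*n + 42*n + 28*sqrt(2)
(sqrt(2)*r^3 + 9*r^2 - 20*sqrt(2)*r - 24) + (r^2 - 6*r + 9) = sqrt(2)*r^3 + 10*r^2 - 20*sqrt(2)*r - 6*r - 15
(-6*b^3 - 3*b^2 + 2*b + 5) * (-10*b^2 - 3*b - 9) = 60*b^5 + 48*b^4 + 43*b^3 - 29*b^2 - 33*b - 45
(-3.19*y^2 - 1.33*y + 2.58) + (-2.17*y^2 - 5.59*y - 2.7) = -5.36*y^2 - 6.92*y - 0.12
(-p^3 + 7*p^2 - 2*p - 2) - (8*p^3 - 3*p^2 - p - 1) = -9*p^3 + 10*p^2 - p - 1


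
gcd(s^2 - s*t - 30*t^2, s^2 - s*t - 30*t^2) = s^2 - s*t - 30*t^2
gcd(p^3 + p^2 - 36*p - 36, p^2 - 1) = p + 1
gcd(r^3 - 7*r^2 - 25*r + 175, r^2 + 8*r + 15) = r + 5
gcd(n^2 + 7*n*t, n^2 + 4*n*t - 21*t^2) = n + 7*t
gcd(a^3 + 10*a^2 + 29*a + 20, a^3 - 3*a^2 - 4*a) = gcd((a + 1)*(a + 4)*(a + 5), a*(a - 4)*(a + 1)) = a + 1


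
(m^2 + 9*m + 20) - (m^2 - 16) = 9*m + 36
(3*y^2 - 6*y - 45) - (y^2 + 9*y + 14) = 2*y^2 - 15*y - 59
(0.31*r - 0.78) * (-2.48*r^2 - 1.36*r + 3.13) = -0.7688*r^3 + 1.5128*r^2 + 2.0311*r - 2.4414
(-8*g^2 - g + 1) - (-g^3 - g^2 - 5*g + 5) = g^3 - 7*g^2 + 4*g - 4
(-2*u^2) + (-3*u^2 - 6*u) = -5*u^2 - 6*u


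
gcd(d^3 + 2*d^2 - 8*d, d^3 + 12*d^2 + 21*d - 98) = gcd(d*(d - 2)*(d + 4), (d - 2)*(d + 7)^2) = d - 2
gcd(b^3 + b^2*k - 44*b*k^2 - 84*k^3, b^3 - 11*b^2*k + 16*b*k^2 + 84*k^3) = b^2 - 5*b*k - 14*k^2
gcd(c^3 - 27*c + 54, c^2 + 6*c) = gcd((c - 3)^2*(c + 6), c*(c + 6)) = c + 6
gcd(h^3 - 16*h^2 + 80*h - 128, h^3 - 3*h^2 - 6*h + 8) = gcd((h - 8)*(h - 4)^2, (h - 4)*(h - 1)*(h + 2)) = h - 4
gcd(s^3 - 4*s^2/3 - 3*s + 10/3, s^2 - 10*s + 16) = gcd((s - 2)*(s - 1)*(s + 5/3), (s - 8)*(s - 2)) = s - 2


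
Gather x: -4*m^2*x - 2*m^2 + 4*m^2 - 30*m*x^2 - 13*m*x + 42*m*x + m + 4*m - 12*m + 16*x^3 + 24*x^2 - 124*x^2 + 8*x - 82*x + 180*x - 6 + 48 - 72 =2*m^2 - 7*m + 16*x^3 + x^2*(-30*m - 100) + x*(-4*m^2 + 29*m + 106) - 30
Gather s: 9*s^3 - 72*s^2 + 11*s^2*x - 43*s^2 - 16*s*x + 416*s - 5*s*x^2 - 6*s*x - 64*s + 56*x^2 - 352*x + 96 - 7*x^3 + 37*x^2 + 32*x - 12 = 9*s^3 + s^2*(11*x - 115) + s*(-5*x^2 - 22*x + 352) - 7*x^3 + 93*x^2 - 320*x + 84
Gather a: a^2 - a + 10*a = a^2 + 9*a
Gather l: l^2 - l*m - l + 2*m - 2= l^2 + l*(-m - 1) + 2*m - 2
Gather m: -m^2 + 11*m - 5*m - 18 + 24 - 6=-m^2 + 6*m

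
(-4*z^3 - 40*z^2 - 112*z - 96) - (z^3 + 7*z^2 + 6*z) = -5*z^3 - 47*z^2 - 118*z - 96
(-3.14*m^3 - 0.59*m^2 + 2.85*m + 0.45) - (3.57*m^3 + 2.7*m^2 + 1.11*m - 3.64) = -6.71*m^3 - 3.29*m^2 + 1.74*m + 4.09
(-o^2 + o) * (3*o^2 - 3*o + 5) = -3*o^4 + 6*o^3 - 8*o^2 + 5*o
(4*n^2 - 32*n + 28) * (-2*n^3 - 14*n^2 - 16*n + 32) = -8*n^5 + 8*n^4 + 328*n^3 + 248*n^2 - 1472*n + 896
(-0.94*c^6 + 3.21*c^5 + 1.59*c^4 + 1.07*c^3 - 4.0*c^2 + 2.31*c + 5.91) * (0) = 0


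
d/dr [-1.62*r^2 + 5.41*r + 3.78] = 5.41 - 3.24*r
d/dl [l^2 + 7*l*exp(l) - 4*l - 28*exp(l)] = 7*l*exp(l) + 2*l - 21*exp(l) - 4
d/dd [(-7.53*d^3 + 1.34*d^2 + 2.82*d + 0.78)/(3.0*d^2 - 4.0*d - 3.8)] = (-22.59*d^4 + 60.24*d^3 + 72.022*d^2 - 14.864*d - 7.596)/(9.0*d^4 - 24.0*d^3 - 6.8*d^2 + 30.4*d + 14.44)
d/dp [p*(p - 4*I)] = 2*p - 4*I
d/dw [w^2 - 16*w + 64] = 2*w - 16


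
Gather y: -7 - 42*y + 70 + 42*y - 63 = 0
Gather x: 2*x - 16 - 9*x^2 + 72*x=-9*x^2 + 74*x - 16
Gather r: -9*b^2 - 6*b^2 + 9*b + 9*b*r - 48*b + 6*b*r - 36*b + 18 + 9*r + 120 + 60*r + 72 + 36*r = -15*b^2 - 75*b + r*(15*b + 105) + 210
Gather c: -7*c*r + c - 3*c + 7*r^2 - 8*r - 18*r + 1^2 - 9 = c*(-7*r - 2) + 7*r^2 - 26*r - 8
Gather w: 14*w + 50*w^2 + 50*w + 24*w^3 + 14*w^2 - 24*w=24*w^3 + 64*w^2 + 40*w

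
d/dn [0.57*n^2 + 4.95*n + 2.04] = 1.14*n + 4.95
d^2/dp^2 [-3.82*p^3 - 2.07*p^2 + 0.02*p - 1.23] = -22.92*p - 4.14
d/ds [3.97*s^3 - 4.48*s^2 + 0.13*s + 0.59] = 11.91*s^2 - 8.96*s + 0.13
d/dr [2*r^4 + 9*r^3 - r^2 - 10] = r*(8*r^2 + 27*r - 2)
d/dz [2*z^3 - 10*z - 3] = 6*z^2 - 10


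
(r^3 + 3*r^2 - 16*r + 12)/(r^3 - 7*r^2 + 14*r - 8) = (r + 6)/(r - 4)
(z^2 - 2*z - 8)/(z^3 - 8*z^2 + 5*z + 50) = (z - 4)/(z^2 - 10*z + 25)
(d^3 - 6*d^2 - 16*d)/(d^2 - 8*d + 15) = d*(d^2 - 6*d - 16)/(d^2 - 8*d + 15)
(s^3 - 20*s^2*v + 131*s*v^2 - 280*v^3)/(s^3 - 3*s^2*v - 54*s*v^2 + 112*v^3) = (s^2 - 12*s*v + 35*v^2)/(s^2 + 5*s*v - 14*v^2)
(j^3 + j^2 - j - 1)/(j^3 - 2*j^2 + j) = (j^2 + 2*j + 1)/(j*(j - 1))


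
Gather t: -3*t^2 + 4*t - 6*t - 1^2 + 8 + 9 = -3*t^2 - 2*t + 16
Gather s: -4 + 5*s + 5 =5*s + 1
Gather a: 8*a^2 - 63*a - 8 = 8*a^2 - 63*a - 8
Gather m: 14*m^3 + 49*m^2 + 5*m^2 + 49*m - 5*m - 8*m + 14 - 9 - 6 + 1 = 14*m^3 + 54*m^2 + 36*m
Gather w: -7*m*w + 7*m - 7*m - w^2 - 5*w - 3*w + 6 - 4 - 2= -w^2 + w*(-7*m - 8)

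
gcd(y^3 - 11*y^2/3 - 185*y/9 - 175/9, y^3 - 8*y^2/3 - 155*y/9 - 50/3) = y^2 + 10*y/3 + 25/9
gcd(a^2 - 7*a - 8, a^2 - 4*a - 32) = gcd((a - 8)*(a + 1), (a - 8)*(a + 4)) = a - 8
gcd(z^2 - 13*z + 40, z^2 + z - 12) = 1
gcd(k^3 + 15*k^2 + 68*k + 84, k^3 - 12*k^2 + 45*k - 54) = 1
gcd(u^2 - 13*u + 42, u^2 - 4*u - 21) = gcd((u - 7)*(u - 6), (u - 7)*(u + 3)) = u - 7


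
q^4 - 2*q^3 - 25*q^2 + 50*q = q*(q - 5)*(q - 2)*(q + 5)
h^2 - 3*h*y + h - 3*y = (h + 1)*(h - 3*y)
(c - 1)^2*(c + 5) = c^3 + 3*c^2 - 9*c + 5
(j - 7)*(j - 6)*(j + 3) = j^3 - 10*j^2 + 3*j + 126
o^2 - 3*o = o*(o - 3)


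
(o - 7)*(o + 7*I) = o^2 - 7*o + 7*I*o - 49*I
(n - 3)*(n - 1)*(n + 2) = n^3 - 2*n^2 - 5*n + 6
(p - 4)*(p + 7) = p^2 + 3*p - 28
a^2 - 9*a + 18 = (a - 6)*(a - 3)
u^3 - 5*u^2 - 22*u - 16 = (u - 8)*(u + 1)*(u + 2)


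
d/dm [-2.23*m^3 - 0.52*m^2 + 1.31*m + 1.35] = -6.69*m^2 - 1.04*m + 1.31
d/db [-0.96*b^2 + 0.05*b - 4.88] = 0.05 - 1.92*b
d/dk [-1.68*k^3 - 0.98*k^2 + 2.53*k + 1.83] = -5.04*k^2 - 1.96*k + 2.53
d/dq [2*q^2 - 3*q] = 4*q - 3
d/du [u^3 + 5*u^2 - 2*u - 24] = 3*u^2 + 10*u - 2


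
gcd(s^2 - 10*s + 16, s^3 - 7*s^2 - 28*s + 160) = s - 8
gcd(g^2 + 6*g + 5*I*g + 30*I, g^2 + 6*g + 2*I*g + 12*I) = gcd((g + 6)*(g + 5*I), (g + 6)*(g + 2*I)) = g + 6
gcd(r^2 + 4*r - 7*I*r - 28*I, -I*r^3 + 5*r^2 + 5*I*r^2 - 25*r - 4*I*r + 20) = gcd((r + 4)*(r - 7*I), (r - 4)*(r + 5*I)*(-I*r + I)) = 1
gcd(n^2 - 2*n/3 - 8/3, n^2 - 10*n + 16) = n - 2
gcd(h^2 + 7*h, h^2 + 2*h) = h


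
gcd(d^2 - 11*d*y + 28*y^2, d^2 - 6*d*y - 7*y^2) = -d + 7*y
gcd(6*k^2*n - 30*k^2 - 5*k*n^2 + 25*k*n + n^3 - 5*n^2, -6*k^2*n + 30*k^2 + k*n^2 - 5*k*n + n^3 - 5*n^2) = 2*k*n - 10*k - n^2 + 5*n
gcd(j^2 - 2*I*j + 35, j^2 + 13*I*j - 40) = j + 5*I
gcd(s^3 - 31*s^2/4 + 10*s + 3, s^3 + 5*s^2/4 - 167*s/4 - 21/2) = s^2 - 23*s/4 - 3/2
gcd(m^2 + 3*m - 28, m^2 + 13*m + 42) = m + 7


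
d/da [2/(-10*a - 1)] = 20/(10*a + 1)^2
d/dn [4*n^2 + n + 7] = 8*n + 1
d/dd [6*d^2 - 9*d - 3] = 12*d - 9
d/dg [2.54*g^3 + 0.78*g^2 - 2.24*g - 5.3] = 7.62*g^2 + 1.56*g - 2.24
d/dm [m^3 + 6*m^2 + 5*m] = 3*m^2 + 12*m + 5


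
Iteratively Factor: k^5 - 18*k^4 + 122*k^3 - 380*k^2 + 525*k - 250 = (k - 1)*(k^4 - 17*k^3 + 105*k^2 - 275*k + 250) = (k - 2)*(k - 1)*(k^3 - 15*k^2 + 75*k - 125) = (k - 5)*(k - 2)*(k - 1)*(k^2 - 10*k + 25) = (k - 5)^2*(k - 2)*(k - 1)*(k - 5)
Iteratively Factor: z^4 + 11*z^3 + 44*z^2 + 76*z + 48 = (z + 3)*(z^3 + 8*z^2 + 20*z + 16) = (z + 3)*(z + 4)*(z^2 + 4*z + 4) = (z + 2)*(z + 3)*(z + 4)*(z + 2)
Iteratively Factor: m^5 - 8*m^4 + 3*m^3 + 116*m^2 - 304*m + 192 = (m - 1)*(m^4 - 7*m^3 - 4*m^2 + 112*m - 192) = (m - 4)*(m - 1)*(m^3 - 3*m^2 - 16*m + 48) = (m - 4)*(m - 3)*(m - 1)*(m^2 - 16) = (m - 4)^2*(m - 3)*(m - 1)*(m + 4)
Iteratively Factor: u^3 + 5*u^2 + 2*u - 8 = (u + 2)*(u^2 + 3*u - 4) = (u - 1)*(u + 2)*(u + 4)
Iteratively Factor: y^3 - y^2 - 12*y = (y - 4)*(y^2 + 3*y) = y*(y - 4)*(y + 3)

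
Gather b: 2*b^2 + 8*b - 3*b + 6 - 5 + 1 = 2*b^2 + 5*b + 2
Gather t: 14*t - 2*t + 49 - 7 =12*t + 42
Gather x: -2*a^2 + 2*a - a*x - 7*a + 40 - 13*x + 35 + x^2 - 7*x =-2*a^2 - 5*a + x^2 + x*(-a - 20) + 75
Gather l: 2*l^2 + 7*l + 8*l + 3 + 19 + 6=2*l^2 + 15*l + 28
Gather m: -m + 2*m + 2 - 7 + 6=m + 1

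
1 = 1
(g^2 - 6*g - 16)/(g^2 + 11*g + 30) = (g^2 - 6*g - 16)/(g^2 + 11*g + 30)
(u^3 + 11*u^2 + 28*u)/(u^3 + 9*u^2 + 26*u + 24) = u*(u + 7)/(u^2 + 5*u + 6)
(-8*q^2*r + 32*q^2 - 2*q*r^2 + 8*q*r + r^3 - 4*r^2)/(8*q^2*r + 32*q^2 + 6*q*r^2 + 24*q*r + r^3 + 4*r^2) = (-4*q*r + 16*q + r^2 - 4*r)/(4*q*r + 16*q + r^2 + 4*r)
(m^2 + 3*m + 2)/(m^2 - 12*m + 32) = (m^2 + 3*m + 2)/(m^2 - 12*m + 32)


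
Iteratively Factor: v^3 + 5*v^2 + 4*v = (v + 1)*(v^2 + 4*v) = (v + 1)*(v + 4)*(v)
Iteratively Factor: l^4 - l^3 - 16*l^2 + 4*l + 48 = (l + 3)*(l^3 - 4*l^2 - 4*l + 16) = (l - 2)*(l + 3)*(l^2 - 2*l - 8) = (l - 2)*(l + 2)*(l + 3)*(l - 4)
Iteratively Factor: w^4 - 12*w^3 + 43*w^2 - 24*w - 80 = (w - 4)*(w^3 - 8*w^2 + 11*w + 20) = (w - 5)*(w - 4)*(w^2 - 3*w - 4) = (w - 5)*(w - 4)^2*(w + 1)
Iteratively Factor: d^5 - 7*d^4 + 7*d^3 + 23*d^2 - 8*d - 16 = (d - 1)*(d^4 - 6*d^3 + d^2 + 24*d + 16) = (d - 4)*(d - 1)*(d^3 - 2*d^2 - 7*d - 4) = (d - 4)*(d - 1)*(d + 1)*(d^2 - 3*d - 4) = (d - 4)*(d - 1)*(d + 1)^2*(d - 4)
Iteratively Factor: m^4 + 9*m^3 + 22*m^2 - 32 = (m + 4)*(m^3 + 5*m^2 + 2*m - 8) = (m + 4)^2*(m^2 + m - 2) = (m - 1)*(m + 4)^2*(m + 2)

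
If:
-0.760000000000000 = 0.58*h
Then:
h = -1.31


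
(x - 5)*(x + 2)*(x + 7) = x^3 + 4*x^2 - 31*x - 70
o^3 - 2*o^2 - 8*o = o*(o - 4)*(o + 2)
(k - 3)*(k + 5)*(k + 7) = k^3 + 9*k^2 - k - 105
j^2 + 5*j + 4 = (j + 1)*(j + 4)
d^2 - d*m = d*(d - m)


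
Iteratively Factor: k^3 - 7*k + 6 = (k - 1)*(k^2 + k - 6) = (k - 2)*(k - 1)*(k + 3)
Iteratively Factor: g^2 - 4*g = (g - 4)*(g)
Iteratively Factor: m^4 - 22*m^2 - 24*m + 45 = (m + 3)*(m^3 - 3*m^2 - 13*m + 15) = (m - 5)*(m + 3)*(m^2 + 2*m - 3) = (m - 5)*(m + 3)^2*(m - 1)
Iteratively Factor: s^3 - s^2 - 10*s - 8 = (s + 1)*(s^2 - 2*s - 8) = (s - 4)*(s + 1)*(s + 2)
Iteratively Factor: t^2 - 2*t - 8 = (t - 4)*(t + 2)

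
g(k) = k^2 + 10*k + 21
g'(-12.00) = -14.00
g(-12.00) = 45.00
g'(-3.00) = 4.00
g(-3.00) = 0.00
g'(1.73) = 13.46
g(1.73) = 41.29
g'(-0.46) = 9.08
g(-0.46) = 16.61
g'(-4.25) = 1.50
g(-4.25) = -3.44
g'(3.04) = 16.08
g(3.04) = 60.64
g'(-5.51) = -1.02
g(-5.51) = -3.74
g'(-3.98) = 2.04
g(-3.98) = -2.96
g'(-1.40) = 7.20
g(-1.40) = 8.96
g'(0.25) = 10.50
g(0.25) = 23.56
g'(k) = 2*k + 10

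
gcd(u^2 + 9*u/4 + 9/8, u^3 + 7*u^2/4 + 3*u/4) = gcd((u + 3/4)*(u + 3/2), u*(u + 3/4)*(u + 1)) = u + 3/4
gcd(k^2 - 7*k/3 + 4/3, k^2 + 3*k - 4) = k - 1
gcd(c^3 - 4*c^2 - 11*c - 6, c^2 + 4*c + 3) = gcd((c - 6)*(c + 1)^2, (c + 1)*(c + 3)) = c + 1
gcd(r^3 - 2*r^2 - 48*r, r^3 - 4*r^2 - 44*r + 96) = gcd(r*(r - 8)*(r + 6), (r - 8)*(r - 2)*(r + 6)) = r^2 - 2*r - 48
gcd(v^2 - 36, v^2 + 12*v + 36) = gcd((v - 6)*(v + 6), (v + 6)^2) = v + 6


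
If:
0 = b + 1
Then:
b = -1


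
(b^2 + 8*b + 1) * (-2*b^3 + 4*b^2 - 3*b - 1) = -2*b^5 - 12*b^4 + 27*b^3 - 21*b^2 - 11*b - 1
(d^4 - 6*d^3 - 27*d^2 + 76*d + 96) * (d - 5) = d^5 - 11*d^4 + 3*d^3 + 211*d^2 - 284*d - 480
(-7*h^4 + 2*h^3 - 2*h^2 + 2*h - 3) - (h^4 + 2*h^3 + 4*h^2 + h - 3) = -8*h^4 - 6*h^2 + h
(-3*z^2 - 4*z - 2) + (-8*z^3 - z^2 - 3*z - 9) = -8*z^3 - 4*z^2 - 7*z - 11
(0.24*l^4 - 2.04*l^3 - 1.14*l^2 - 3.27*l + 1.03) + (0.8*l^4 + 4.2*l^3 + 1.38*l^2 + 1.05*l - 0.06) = 1.04*l^4 + 2.16*l^3 + 0.24*l^2 - 2.22*l + 0.97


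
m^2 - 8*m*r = m*(m - 8*r)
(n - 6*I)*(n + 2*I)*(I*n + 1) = I*n^3 + 5*n^2 + 8*I*n + 12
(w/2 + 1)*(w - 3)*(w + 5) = w^3/2 + 2*w^2 - 11*w/2 - 15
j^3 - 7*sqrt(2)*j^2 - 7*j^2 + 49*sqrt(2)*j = j*(j - 7)*(j - 7*sqrt(2))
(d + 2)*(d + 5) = d^2 + 7*d + 10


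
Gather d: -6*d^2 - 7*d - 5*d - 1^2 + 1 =-6*d^2 - 12*d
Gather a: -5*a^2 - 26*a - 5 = -5*a^2 - 26*a - 5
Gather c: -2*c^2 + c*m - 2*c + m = -2*c^2 + c*(m - 2) + m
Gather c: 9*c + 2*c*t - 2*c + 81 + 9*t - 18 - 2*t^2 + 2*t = c*(2*t + 7) - 2*t^2 + 11*t + 63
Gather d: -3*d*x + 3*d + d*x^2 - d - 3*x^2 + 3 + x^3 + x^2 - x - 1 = d*(x^2 - 3*x + 2) + x^3 - 2*x^2 - x + 2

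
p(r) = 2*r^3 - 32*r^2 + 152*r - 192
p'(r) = 6*r^2 - 64*r + 152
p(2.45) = 17.73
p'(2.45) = 31.22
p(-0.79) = -333.04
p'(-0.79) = 206.30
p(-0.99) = -375.78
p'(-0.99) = 221.24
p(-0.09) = -205.94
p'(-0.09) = 157.81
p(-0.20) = -223.70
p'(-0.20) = 165.04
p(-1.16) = -414.50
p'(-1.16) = 234.31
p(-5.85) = -2576.72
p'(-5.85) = 731.74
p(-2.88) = -942.96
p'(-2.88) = 386.09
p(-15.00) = -16422.00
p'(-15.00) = 2462.00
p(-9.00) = -5610.00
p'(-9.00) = 1214.00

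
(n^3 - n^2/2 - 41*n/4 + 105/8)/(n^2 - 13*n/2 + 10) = (n^2 + 2*n - 21/4)/(n - 4)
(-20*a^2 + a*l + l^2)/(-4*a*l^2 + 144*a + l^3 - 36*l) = (5*a + l)/(l^2 - 36)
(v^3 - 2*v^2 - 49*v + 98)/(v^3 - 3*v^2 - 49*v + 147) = (v - 2)/(v - 3)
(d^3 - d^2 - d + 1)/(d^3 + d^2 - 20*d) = (d^3 - d^2 - d + 1)/(d*(d^2 + d - 20))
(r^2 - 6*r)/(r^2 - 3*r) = (r - 6)/(r - 3)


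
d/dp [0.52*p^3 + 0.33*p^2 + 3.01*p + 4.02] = 1.56*p^2 + 0.66*p + 3.01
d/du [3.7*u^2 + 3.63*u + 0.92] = 7.4*u + 3.63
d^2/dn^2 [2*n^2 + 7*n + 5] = 4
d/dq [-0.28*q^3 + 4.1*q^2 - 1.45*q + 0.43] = -0.84*q^2 + 8.2*q - 1.45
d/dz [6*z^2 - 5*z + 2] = 12*z - 5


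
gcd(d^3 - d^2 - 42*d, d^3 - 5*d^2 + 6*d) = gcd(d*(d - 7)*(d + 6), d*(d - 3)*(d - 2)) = d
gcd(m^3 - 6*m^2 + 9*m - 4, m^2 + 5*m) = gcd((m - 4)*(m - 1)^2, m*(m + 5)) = 1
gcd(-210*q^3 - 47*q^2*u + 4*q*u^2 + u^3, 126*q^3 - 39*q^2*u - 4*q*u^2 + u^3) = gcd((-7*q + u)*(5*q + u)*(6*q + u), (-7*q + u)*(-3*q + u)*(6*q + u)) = 42*q^2 + q*u - u^2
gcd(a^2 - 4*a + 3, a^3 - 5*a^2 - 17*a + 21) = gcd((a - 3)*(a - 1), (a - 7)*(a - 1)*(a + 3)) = a - 1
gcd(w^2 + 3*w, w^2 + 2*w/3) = w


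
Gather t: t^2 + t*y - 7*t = t^2 + t*(y - 7)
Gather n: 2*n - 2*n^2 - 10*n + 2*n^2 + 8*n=0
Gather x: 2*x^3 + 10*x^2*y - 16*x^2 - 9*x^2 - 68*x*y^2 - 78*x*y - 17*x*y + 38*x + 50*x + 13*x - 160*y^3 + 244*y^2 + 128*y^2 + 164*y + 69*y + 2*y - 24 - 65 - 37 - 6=2*x^3 + x^2*(10*y - 25) + x*(-68*y^2 - 95*y + 101) - 160*y^3 + 372*y^2 + 235*y - 132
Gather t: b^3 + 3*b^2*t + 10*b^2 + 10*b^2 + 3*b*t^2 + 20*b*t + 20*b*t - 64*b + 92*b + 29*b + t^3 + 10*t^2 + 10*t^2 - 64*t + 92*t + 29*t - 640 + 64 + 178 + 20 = b^3 + 20*b^2 + 57*b + t^3 + t^2*(3*b + 20) + t*(3*b^2 + 40*b + 57) - 378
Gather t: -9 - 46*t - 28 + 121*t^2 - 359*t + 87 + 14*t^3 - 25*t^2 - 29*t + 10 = 14*t^3 + 96*t^2 - 434*t + 60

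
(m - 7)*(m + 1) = m^2 - 6*m - 7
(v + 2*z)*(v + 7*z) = v^2 + 9*v*z + 14*z^2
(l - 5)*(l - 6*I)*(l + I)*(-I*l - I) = -I*l^4 - 5*l^3 + 4*I*l^3 + 20*l^2 - I*l^2 + 25*l + 24*I*l + 30*I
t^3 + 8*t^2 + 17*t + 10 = (t + 1)*(t + 2)*(t + 5)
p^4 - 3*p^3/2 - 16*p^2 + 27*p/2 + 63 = (p - 7/2)*(p - 3)*(p + 2)*(p + 3)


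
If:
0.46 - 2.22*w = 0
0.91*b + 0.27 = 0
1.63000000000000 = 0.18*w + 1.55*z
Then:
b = -0.30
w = 0.21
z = 1.03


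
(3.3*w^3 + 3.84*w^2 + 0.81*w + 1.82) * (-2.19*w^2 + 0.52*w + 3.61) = -7.227*w^5 - 6.6936*w^4 + 12.1359*w^3 + 10.2978*w^2 + 3.8705*w + 6.5702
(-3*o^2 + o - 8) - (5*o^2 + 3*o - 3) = -8*o^2 - 2*o - 5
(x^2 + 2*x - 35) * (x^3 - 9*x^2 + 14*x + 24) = x^5 - 7*x^4 - 39*x^3 + 367*x^2 - 442*x - 840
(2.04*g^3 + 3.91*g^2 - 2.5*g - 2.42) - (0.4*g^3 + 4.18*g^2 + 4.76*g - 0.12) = 1.64*g^3 - 0.27*g^2 - 7.26*g - 2.3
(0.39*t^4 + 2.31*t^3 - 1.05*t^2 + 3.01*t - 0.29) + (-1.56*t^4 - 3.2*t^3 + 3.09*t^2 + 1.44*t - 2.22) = -1.17*t^4 - 0.89*t^3 + 2.04*t^2 + 4.45*t - 2.51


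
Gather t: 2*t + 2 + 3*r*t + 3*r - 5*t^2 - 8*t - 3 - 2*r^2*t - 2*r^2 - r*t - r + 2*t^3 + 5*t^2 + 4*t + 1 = -2*r^2 + 2*r + 2*t^3 + t*(-2*r^2 + 2*r - 2)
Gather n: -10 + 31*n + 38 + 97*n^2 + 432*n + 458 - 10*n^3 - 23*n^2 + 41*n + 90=-10*n^3 + 74*n^2 + 504*n + 576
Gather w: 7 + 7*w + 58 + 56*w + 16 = 63*w + 81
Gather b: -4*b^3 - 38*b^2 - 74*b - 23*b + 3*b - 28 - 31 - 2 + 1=-4*b^3 - 38*b^2 - 94*b - 60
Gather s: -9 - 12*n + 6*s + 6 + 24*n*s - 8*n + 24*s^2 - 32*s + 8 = -20*n + 24*s^2 + s*(24*n - 26) + 5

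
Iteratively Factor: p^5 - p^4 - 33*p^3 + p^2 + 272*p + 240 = (p + 4)*(p^4 - 5*p^3 - 13*p^2 + 53*p + 60) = (p + 1)*(p + 4)*(p^3 - 6*p^2 - 7*p + 60) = (p - 5)*(p + 1)*(p + 4)*(p^2 - p - 12) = (p - 5)*(p - 4)*(p + 1)*(p + 4)*(p + 3)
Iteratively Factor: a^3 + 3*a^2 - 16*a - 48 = (a + 4)*(a^2 - a - 12) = (a - 4)*(a + 4)*(a + 3)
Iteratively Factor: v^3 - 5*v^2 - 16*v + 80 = (v + 4)*(v^2 - 9*v + 20) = (v - 4)*(v + 4)*(v - 5)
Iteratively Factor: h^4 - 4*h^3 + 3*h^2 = (h)*(h^3 - 4*h^2 + 3*h) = h*(h - 3)*(h^2 - h) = h^2*(h - 3)*(h - 1)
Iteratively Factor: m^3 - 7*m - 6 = (m + 2)*(m^2 - 2*m - 3) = (m + 1)*(m + 2)*(m - 3)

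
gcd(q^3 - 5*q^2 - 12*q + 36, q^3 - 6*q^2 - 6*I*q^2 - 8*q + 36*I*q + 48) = q - 6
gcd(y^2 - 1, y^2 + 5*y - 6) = y - 1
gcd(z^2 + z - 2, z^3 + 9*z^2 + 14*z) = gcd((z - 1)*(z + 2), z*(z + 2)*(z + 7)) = z + 2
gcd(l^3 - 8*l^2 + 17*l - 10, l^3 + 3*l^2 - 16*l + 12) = l^2 - 3*l + 2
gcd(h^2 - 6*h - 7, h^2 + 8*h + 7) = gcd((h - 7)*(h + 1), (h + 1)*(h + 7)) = h + 1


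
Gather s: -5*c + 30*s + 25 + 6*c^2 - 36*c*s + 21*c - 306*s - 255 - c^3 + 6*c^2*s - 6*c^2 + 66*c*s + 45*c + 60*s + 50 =-c^3 + 61*c + s*(6*c^2 + 30*c - 216) - 180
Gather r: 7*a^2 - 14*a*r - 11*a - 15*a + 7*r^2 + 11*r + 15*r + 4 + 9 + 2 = 7*a^2 - 26*a + 7*r^2 + r*(26 - 14*a) + 15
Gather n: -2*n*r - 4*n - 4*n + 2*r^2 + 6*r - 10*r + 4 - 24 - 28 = n*(-2*r - 8) + 2*r^2 - 4*r - 48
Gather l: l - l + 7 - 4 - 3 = 0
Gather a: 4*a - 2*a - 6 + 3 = 2*a - 3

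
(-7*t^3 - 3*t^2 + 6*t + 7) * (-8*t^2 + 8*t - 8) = 56*t^5 - 32*t^4 - 16*t^3 + 16*t^2 + 8*t - 56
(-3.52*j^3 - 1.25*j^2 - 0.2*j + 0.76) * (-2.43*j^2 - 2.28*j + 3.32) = 8.5536*j^5 + 11.0631*j^4 - 8.3504*j^3 - 5.5408*j^2 - 2.3968*j + 2.5232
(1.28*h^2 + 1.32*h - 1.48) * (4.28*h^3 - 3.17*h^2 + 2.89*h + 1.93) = 5.4784*h^5 + 1.592*h^4 - 6.8196*h^3 + 10.9768*h^2 - 1.7296*h - 2.8564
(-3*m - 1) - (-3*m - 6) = 5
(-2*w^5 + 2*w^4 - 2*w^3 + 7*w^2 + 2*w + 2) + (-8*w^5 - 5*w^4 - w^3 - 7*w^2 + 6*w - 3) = -10*w^5 - 3*w^4 - 3*w^3 + 8*w - 1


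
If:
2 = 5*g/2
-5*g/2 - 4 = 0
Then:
No Solution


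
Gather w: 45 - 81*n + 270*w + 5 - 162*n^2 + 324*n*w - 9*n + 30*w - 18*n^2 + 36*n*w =-180*n^2 - 90*n + w*(360*n + 300) + 50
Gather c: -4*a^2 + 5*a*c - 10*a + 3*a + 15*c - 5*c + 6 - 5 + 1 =-4*a^2 - 7*a + c*(5*a + 10) + 2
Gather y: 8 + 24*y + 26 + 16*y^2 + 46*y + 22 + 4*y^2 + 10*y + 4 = 20*y^2 + 80*y + 60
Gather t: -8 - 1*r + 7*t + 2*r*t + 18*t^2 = -r + 18*t^2 + t*(2*r + 7) - 8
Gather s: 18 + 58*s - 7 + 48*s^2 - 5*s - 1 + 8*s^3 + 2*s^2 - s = 8*s^3 + 50*s^2 + 52*s + 10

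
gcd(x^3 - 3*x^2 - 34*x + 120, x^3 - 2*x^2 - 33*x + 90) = x^2 + x - 30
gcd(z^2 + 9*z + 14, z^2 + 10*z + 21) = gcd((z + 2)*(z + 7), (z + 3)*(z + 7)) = z + 7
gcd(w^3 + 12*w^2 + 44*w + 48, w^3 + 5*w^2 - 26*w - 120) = w^2 + 10*w + 24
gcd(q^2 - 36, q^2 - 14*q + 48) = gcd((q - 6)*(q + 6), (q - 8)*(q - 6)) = q - 6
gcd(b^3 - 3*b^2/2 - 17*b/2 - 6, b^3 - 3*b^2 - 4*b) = b^2 - 3*b - 4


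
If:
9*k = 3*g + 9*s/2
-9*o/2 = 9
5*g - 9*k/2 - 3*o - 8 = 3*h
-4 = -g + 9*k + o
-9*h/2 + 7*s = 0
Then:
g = -58/355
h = -616/1065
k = -256/1065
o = -2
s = -132/355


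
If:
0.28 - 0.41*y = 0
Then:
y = 0.68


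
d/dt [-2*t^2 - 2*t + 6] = -4*t - 2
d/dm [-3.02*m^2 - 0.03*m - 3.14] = -6.04*m - 0.03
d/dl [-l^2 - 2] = -2*l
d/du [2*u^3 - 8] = 6*u^2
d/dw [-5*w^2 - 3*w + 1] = -10*w - 3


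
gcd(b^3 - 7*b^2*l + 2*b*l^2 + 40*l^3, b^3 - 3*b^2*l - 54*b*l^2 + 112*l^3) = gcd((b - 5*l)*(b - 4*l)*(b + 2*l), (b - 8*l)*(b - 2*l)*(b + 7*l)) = 1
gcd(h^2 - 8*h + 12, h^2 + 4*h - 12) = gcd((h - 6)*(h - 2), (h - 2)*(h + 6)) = h - 2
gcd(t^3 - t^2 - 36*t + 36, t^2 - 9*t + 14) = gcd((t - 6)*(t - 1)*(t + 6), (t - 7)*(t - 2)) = 1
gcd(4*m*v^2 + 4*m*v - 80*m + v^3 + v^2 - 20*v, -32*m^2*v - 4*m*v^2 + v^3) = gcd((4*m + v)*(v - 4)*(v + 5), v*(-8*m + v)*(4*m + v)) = 4*m + v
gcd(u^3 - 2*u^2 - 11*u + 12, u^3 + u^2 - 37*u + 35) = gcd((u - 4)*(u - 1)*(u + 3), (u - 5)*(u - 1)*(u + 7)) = u - 1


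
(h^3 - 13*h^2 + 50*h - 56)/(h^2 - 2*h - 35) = (h^2 - 6*h + 8)/(h + 5)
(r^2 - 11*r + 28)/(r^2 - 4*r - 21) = (r - 4)/(r + 3)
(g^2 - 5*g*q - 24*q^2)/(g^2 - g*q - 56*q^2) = (g + 3*q)/(g + 7*q)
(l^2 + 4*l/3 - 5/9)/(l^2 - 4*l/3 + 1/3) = (l + 5/3)/(l - 1)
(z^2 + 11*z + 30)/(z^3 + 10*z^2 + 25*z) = (z + 6)/(z*(z + 5))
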